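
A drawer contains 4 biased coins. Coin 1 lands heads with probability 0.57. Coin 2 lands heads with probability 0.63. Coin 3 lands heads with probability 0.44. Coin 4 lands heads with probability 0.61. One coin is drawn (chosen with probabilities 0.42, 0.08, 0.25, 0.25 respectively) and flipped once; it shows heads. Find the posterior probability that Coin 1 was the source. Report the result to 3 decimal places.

Posterior probability ≈ 0.433

P(heads|C1) = 0.57; P(heads|C2) = 0.63; P(heads|C3) = 0.44; P(heads|C4) = 0.61.
Prior × likelihood for each source: 0.42·0.57=0.2394, 0.08·0.63=0.05040, 0.25·0.44=0.1100, 0.25·0.61=0.1525. Summing gives P(heads) = 0.55230.
P(Coin 1 | heads) = 0.2394 / 0.55230 = 0.433.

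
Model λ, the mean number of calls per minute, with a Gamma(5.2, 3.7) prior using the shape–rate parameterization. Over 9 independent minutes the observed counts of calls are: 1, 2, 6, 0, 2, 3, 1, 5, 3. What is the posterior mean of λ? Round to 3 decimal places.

Posterior mean ≈ 2.220

Total count ∑xᵢ = 23 over n = 9 minutes.
Gamma is conjugate to the Poisson likelihood: posterior is Gamma(shape = 5.2+23 = 28.2, rate = 3.7+9 = 12.7).
Posterior mean = shape/rate = 28.2/12.7 = 2.220.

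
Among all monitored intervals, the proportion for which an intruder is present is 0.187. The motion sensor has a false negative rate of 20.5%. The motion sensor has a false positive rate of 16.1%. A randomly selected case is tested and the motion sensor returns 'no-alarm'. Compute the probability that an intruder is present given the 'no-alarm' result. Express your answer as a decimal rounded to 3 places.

P(H | E) ≈ 0.053

Let H be the event that an intruder is present. P(H) = 0.187, so P(¬H) = 0.813. With E the 'no-alarm' result, P(E|H) = 0.205 and P(E|¬H) = 0.839.
P(E) = 0.205·0.187 + 0.839·0.813 = 0.038335 + 0.68211 = 0.72044.
By Bayes' theorem, P(H|E) = 0.038335 / 0.72044 = 0.053.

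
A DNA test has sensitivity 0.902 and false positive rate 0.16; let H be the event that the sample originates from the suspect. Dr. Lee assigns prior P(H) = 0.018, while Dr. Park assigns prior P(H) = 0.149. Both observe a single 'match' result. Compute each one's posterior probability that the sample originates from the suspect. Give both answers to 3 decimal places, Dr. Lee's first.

The likelihood ratio for a 'match' result is 0.902/0.16 = 5.6375.
Dr. Lee: prior odds 0.018/0.982 = 0.018330; posterior odds 0.10334; posterior probability 0.094.
Dr. Park: prior odds 0.149/0.851 = 0.17509; posterior odds 0.98706; posterior probability 0.497.

Dr. Lee: 0.094; Dr. Park: 0.497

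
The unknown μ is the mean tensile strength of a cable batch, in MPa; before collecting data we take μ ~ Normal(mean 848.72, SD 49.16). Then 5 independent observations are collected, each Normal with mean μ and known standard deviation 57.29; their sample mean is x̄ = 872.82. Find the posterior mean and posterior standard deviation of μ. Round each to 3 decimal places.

Posterior mean ≈ 867.672; posterior SD ≈ 22.720

Prior precision 1/τ₀² = 1/49.16² = 0.00041379; data precision n/σ² = 5/57.29² = 0.00152339.
Posterior precision = 0.00041379 + 0.00152339 = 0.00193718, giving posterior SD = 1/√0.00193718 = 22.720.
Posterior mean = (0.00041379·848.72 + 0.00152339·872.82) / 0.00193718 = 867.672.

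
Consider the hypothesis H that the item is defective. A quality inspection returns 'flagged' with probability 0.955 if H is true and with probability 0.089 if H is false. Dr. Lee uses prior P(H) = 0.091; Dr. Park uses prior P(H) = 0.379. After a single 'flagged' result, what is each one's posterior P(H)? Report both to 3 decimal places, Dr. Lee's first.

The likelihood ratio for a 'flagged' result is 0.955/0.089 = 10.730.
Dr. Lee: prior odds 0.091/0.909 = 0.10011; posterior odds 1.0742; posterior probability 0.518.
Dr. Park: prior odds 0.379/0.621 = 0.61031; posterior odds 6.5488; posterior probability 0.868.

Dr. Lee: 0.518; Dr. Park: 0.868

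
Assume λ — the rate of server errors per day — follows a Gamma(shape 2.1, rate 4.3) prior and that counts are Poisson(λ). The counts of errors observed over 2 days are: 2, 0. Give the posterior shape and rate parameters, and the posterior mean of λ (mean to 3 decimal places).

The Poisson likelihood adds the total count to the shape and the number of exposure periods to the rate. Here ∑xᵢ = 2 and n = 2, so shape 2.1→4.1 and rate 4.3→6.3.
Posterior mean = shape/rate = 4.1/6.3 = 0.651.

Posterior: Gamma(shape=4.1, rate=6.3); mean ≈ 0.651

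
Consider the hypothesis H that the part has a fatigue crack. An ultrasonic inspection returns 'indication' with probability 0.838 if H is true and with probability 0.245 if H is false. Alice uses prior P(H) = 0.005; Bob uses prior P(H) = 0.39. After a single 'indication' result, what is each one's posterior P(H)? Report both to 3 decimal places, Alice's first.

Alice: 0.017; Bob: 0.686

P('+'|H) = 0.838, P('+'|¬H) = 0.245.
Alice: numerator 0.838·0.005 = 0.0041900; evidence = 0.0041900+0.245·0.995 = 0.24796; posterior = 0.017.
Bob: numerator 0.838·0.39 = 0.32682; evidence = 0.32682+0.245·0.61 = 0.47627; posterior = 0.686.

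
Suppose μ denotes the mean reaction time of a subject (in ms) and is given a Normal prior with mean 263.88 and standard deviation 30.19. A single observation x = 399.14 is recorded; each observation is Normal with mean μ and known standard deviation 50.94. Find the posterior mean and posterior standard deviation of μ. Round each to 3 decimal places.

With known σ, the Normal prior is conjugate. Weight on the data is w = (n/σ²)/(n/σ² + 1/τ₀²) = 0.00038537/(0.00038537+0.00109717) = 0.25994.
Posterior mean = w·x̄ + (1−w)·μ₀ = 0.25994·399.14 + 0.74006·263.88 = 299.040. Posterior variance = 1/(0.00038537+0.00109717) = 674.517, so SD = 25.971.

Posterior mean ≈ 299.040; posterior SD ≈ 25.971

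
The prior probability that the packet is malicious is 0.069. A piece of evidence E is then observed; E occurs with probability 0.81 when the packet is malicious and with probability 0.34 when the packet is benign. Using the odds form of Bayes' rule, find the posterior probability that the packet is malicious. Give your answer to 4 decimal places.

Prior odds = 0.069/(1−0.069) = 0.074114. In log-odds, ln(0.074114) = -2.6022.
Add log likelihood ratio: ln(2.3824) = 0.86809.
Posterior log-odds = -1.7341, so posterior odds = exp(-1.7341) = 0.17657. Converting, P(H|E) = 0.17657/1.1766 = 0.1501.

Posterior probability ≈ 0.1501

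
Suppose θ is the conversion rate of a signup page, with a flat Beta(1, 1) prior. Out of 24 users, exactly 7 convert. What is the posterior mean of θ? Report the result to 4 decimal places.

Posterior mean ≈ 0.3077

Observing 7 successes and 17 failures updates Beta(1, 1) by adding the success and failure counts to the two shape parameters: α = 1+7 = 8, β = 1+17 = 18.
Posterior mean = α/(α+β) = 8/26 = 0.3077.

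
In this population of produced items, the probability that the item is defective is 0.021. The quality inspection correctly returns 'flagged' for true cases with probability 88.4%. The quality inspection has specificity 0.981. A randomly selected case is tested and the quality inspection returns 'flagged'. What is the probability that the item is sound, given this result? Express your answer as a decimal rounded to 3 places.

Let H be the event that the item is defective. P(H) = 0.021, so P(¬H) = 0.979. With E the 'flagged' result, P(E|H) = 0.884 and P(E|¬H) = 0.019.
P(E) = 0.884·0.021 + 0.019·0.979 = 0.018564 + 0.018601 = 0.037165.
By Bayes' theorem, P(H|E) = 0.018564 / 0.037165 = 0.500. Hence P(¬H|E) = 1 − 0.500 = 0.500.

P(¬H | E) ≈ 0.500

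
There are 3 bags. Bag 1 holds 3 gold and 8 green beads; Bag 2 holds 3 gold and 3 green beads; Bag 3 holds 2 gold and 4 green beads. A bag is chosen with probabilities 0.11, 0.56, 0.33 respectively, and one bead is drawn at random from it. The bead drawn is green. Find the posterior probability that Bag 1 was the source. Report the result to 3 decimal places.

Posterior probability ≈ 0.138

P(green|Bag 1) = 0.7273; P(green|Bag 2) = 0.5; P(green|Bag 3) = 0.6667.
Prior × likelihood for each source: 0.11·0.7273=0.08000, 0.56·0.5=0.2800, 0.33·0.6667=0.2200. Summing gives P(green) = 0.58000.
P(Bag 1 | green) = 0.08000 / 0.58000 = 0.138.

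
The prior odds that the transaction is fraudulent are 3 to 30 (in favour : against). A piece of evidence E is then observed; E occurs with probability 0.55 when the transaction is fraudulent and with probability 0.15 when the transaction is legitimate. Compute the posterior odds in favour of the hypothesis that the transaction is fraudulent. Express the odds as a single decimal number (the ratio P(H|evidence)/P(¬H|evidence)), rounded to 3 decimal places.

Posterior odds ≈ 0.367

Prior odds = 3/30 = 0.10000.
Likelihood ratio for E = 0.55/0.15 = 3.6667.
Posterior odds = prior odds × LR = 0.36667.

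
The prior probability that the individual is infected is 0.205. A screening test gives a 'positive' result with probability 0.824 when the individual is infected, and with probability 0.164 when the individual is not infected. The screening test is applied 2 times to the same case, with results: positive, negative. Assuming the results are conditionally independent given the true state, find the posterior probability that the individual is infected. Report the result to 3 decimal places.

Posterior P(H) ≈ 0.214

Let H be the event that the individual is infected; start with P(H) = 0.205. P('positive'|H) = 0.824, P('positive'|¬H) = 0.164.
Update on result 1 ('positive'): P(H) ← 0.824·0.2050 / (0.824·0.2050 + 0.164·0.7950) = 0.16892/0.29930 = 0.5644.
Update on result 2 ('negative'): P(H) ← 0.176·0.5644 / (0.176·0.5644 + 0.836·0.4356) = 0.099332/0.46351 = 0.2143.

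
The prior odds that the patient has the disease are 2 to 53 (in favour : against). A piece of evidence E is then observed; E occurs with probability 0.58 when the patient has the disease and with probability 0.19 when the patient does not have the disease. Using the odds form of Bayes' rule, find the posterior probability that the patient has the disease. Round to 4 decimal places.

Posterior probability ≈ 0.1033

Prior odds = 2/53 = 0.037736.
Likelihood ratio for E = 0.58/0.19 = 3.0526.
Posterior odds = prior odds × LR = 0.11519.
Posterior probability = odds/(1+odds) = 0.11519/1.1152 = 0.1033.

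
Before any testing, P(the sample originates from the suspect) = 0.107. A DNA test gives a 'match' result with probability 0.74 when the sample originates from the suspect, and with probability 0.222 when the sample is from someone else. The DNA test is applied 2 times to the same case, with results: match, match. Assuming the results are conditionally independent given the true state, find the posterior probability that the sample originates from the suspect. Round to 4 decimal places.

With H the event that the sample originates from the suspect, the joint likelihood of the observed sequence is P(data|H) = 0.74·0.74 = 0.54760 and P(data|¬H) = 0.222·0.222 = 0.049284.
Bayes: P(H|data) = 0.107·0.54760 / (0.107·0.54760 + 0.893·0.049284) = 0.058593/0.10260 = 0.5711.

Posterior P(H) ≈ 0.5711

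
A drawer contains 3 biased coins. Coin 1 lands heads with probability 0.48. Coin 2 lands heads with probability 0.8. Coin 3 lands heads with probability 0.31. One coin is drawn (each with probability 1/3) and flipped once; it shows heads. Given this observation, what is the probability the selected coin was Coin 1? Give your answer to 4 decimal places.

Posterior probability ≈ 0.3019

P(heads|C1) = 0.48; P(heads|C2) = 0.8; P(heads|C3) = 0.31.
Prior × likelihood for each source: 0.333333·0.48=0.1600, 0.333333·0.8=0.2667, 0.333333·0.31=0.1033. Summing gives P(heads) = 0.53000.
P(Coin 1 | heads) = 0.1600 / 0.53000 = 0.3019.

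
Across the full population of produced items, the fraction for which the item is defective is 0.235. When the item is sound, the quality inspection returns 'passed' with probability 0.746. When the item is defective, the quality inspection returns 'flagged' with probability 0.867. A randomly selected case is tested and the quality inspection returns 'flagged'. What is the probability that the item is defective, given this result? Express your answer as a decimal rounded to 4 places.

Write H for 'the item is defective'. Prior odds H:¬H = 0.235/0.765 = 0.30719. For the 'flagged' outcome, the likelihood ratio is 0.867/0.254 = 3.4134.
Posterior odds = 0.30719 × 3.4134 = 1.0486, so P(H|E) = 1.0486/(1+1.0486) = 0.5119.

P(H | E) ≈ 0.5119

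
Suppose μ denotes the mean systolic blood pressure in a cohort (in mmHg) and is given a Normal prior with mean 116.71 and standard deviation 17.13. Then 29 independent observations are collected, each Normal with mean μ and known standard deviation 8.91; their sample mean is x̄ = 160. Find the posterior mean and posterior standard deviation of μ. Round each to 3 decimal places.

With known σ, the Normal prior is conjugate. Weight on the data is w = (n/σ²)/(n/σ² + 1/τ₀²) = 0.365294/(0.365294+0.00340789) = 0.99076.
Posterior mean = w·x̄ + (1−w)·μ₀ = 0.99076·160 + 0.0092429·116.71 = 159.600. Posterior variance = 1/(0.365294+0.00340789) = 2.71222, so SD = 1.647.

Posterior mean ≈ 159.600; posterior SD ≈ 1.647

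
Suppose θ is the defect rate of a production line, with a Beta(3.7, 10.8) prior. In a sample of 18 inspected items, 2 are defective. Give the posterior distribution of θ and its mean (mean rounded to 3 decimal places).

Observing 2 successes and 16 failures updates Beta(3.7, 10.8) by adding the success and failure counts to the two shape parameters: α = 3.7+2 = 5.7, β = 10.8+16 = 26.8.
E[θ | data] = 5.7/(5.7+26.8) = 0.175.

Posterior: Beta(5.7, 26.8); mean ≈ 0.175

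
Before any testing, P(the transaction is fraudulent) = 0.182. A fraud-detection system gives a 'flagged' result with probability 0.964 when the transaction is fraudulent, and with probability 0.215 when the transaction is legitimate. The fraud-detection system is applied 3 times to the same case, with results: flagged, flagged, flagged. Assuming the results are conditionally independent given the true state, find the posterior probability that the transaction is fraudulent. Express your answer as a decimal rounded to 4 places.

Posterior P(H) ≈ 0.9525

With H the event that the transaction is fraudulent, the joint likelihood of the observed sequence is P(data|H) = 0.964·0.964·0.964 = 0.89584 and P(data|¬H) = 0.215·0.215·0.215 = 0.0099384.
Bayes: P(H|data) = 0.182·0.89584 / (0.182·0.89584 + 0.818·0.0099384) = 0.16304/0.17117 = 0.9525.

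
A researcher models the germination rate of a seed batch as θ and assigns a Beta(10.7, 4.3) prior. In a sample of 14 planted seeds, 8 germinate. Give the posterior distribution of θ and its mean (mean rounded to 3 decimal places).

Posterior: Beta(18.7, 10.3); mean ≈ 0.645

The binomial likelihood is conjugate to the Beta prior: with 8 successes and 6 failures, the posterior is Beta(10.7+8, 4.3+6) = Beta(18.7, 10.3).
Posterior mean = α/(α+β) = 18.7/29 = 0.645.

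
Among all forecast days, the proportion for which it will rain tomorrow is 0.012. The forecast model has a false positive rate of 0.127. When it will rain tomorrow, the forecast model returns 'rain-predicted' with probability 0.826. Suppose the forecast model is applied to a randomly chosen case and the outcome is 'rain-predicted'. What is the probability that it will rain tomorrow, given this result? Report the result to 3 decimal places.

P(H | E) ≈ 0.073

Let H be the event that it will rain tomorrow. P(H) = 0.012, so P(¬H) = 0.988. With E the 'rain-predicted' result, P(E|H) = 0.826 and P(E|¬H) = 0.127.
P(E) = 0.826·0.012 + 0.127·0.988 = 0.0099120 + 0.12548 = 0.13539.
By Bayes' theorem, P(H|E) = 0.0099120 / 0.13539 = 0.073.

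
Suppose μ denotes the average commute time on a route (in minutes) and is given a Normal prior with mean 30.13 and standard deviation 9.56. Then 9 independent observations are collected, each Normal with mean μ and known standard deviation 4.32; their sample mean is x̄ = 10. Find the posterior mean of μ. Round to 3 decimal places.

With known σ, the Normal prior is conjugate. Weight on the data is w = (n/σ²)/(n/σ² + 1/τ₀²) = 0.482253/(0.482253+0.0109417) = 0.97781.
Posterior mean = w·x̄ + (1−w)·μ₀ = 0.97781·10 + 0.022185·30.13 = 10.447.

Posterior mean ≈ 10.447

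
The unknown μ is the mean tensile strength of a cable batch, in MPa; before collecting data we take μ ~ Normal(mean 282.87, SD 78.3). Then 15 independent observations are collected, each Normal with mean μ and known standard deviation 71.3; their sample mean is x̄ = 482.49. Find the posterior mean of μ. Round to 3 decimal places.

With known σ, the Normal prior is conjugate. Weight on the data is w = (n/σ²)/(n/σ² + 1/τ₀²) = 0.00295061/(0.00295061+0.00016311) = 0.94762.
Posterior mean = w·x̄ + (1−w)·μ₀ = 0.94762·482.49 + 0.052384·282.87 = 472.033.

Posterior mean ≈ 472.033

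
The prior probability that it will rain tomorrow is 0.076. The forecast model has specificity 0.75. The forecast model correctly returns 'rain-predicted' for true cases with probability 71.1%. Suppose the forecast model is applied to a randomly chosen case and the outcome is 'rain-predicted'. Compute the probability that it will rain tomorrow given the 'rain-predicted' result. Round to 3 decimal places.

P(H | E) ≈ 0.190

Let H be the event that it will rain tomorrow. P(H) = 0.076, so P(¬H) = 0.924. With E the 'rain-predicted' result, P(E|H) = 0.711 and P(E|¬H) = 0.25.
P(E) = 0.711·0.076 + 0.25·0.924 = 0.054036 + 0.23100 = 0.28504.
By Bayes' theorem, P(H|E) = 0.054036 / 0.28504 = 0.190.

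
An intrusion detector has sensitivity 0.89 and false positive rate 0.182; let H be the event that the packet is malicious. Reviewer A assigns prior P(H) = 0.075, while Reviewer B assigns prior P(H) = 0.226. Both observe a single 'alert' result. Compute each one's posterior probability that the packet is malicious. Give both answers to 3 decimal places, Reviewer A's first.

P('+'|H) = 0.89, P('+'|¬H) = 0.182.
Reviewer A: numerator 0.89·0.075 = 0.066750; evidence = 0.066750+0.182·0.925 = 0.23510; posterior = 0.284.
Reviewer B: numerator 0.89·0.226 = 0.20114; evidence = 0.20114+0.182·0.774 = 0.34201; posterior = 0.588.

Reviewer A: 0.284; Reviewer B: 0.588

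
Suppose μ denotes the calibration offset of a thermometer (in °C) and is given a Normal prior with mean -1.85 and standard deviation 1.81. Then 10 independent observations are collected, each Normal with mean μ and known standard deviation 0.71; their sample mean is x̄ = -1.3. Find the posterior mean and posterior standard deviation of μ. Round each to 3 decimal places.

Posterior mean ≈ -1.308; posterior SD ≈ 0.223

With known σ, the Normal prior is conjugate. Weight on the data is w = (n/σ²)/(n/σ² + 1/τ₀²) = 19.8373/(19.8373+0.305241) = 0.98485.
Posterior mean = w·x̄ + (1−w)·μ₀ = 0.98485·-1.3 + 0.015154·-1.85 = -1.308. Posterior variance = 1/(19.8373+0.305241) = 0.0496461, so SD = 0.223.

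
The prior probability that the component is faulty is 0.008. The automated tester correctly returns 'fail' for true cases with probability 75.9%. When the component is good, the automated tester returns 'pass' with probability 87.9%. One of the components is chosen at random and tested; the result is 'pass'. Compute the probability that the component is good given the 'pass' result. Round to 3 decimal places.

P(¬H | E) ≈ 0.998

Write H for 'the component is faulty'. Prior odds H:¬H = 0.008/0.992 = 0.0080645. For the 'pass' outcome, the likelihood ratio is 0.241/0.879 = 0.27418.
Posterior odds = 0.0080645 × 0.27418 = 0.0022111, so P(H|E) = 0.0022111/(1+0.0022111) = 0.002. Then P(¬H|E) = 1 − 0.002 = 0.998.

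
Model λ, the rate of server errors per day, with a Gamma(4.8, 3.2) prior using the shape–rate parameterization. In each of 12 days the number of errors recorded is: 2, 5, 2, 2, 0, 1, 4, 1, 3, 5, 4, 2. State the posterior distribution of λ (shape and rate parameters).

The Poisson likelihood adds the total count to the shape and the number of exposure periods to the rate. Here ∑xᵢ = 31 and n = 12, so shape 4.8→35.8 and rate 3.2→15.2.

Posterior: Gamma(shape=35.8, rate=15.2)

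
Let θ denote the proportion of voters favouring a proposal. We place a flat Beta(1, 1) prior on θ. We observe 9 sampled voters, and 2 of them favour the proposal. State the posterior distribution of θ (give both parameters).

The binomial likelihood is conjugate to the Beta prior: with 2 successes and 7 failures, the posterior is Beta(1+2, 1+7) = Beta(3, 8).

Posterior: Beta(3, 8)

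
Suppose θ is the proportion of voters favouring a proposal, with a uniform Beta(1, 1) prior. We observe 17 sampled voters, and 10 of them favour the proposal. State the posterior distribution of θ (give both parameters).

Posterior: Beta(11, 8)

Observing 10 successes and 7 failures updates Beta(1, 1) by adding the success and failure counts to the two shape parameters: α = 1+10 = 11, β = 1+7 = 8.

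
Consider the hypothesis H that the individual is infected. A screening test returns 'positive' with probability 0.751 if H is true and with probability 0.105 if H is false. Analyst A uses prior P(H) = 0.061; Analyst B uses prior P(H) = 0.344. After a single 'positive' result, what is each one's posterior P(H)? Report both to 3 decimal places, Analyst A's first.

P('+'|H) = 0.751, P('+'|¬H) = 0.105.
Analyst A: numerator 0.751·0.061 = 0.045811; evidence = 0.045811+0.105·0.939 = 0.14441; posterior = 0.317.
Analyst B: numerator 0.751·0.344 = 0.25834; evidence = 0.25834+0.105·0.656 = 0.32722; posterior = 0.790.

Analyst A: 0.317; Analyst B: 0.790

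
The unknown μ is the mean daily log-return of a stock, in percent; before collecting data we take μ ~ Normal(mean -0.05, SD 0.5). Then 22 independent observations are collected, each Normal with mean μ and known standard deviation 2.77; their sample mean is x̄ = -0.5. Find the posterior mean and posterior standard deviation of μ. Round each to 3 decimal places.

Prior precision 1/τ₀² = 1/0.5² = 4.00000; data precision n/σ² = 22/2.77² = 2.86723.
Posterior precision = 4.00000 + 2.86723 = 6.86723, giving posterior SD = 1/√6.86723 = 0.382.
Posterior mean = (4.00000·-0.05 + 2.86723·-0.5) / 6.86723 = -0.238.

Posterior mean ≈ -0.238; posterior SD ≈ 0.382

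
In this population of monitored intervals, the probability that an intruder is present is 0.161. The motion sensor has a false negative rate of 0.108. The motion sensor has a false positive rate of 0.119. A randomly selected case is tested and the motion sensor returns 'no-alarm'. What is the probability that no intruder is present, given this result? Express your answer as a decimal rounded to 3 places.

P(¬H | E) ≈ 0.977

Let H be the event that an intruder is present. P(H) = 0.161, so P(¬H) = 0.839. With E the 'no-alarm' result, P(E|H) = 0.108 and P(E|¬H) = 0.881.
P(E) = 0.108·0.161 + 0.881·0.839 = 0.017388 + 0.73916 = 0.75655.
By Bayes' theorem, P(H|E) = 0.017388 / 0.75655 = 0.023. Hence P(¬H|E) = 1 − 0.023 = 0.977.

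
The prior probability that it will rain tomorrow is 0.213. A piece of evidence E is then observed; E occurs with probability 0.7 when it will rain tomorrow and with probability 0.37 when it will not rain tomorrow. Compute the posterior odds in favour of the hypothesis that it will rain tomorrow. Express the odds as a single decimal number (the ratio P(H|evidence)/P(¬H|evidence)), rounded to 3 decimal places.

Posterior odds ≈ 0.512

Prior odds = 0.213/(1−0.213) = 0.27065. In log-odds, ln(0.27065) = -1.3069.
Add log likelihood ratio: ln(1.8919) = 0.63758.
Posterior log-odds = -0.66936, so posterior odds = exp(-0.66936) = 0.51204.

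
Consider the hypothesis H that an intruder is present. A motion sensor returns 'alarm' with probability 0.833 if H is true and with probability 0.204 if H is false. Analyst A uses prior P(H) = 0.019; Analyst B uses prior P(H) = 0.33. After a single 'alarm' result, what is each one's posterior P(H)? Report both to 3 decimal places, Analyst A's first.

Analyst A: 0.073; Analyst B: 0.668

P('+'|H) = 0.833, P('+'|¬H) = 0.204.
Analyst A: numerator 0.833·0.019 = 0.015827; evidence = 0.015827+0.204·0.981 = 0.21595; posterior = 0.073.
Analyst B: numerator 0.833·0.33 = 0.27489; evidence = 0.27489+0.204·0.67 = 0.41157; posterior = 0.668.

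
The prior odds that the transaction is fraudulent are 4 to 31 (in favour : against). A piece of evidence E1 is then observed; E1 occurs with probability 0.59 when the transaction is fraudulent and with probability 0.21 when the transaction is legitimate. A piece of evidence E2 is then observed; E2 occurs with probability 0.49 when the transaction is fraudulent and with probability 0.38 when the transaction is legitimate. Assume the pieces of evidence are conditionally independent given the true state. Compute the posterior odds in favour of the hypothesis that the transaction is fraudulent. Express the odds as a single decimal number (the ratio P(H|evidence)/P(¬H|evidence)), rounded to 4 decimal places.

Posterior odds ≈ 0.4675

Prior odds = 4/31 = 0.12903.
Likelihood ratio for E1 = 0.59/0.21 = 2.8095.
Likelihood ratio for E2 = 0.49/0.38 = 1.2895.
Posterior odds = prior odds × LR₁ × LR₂ = 0.46746.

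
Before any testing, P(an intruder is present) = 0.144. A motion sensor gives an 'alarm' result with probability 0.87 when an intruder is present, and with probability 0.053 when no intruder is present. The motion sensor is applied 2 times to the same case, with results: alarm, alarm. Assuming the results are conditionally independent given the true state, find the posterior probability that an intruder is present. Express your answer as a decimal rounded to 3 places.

Let H be the event that an intruder is present; start with P(H) = 0.144. P('alarm'|H) = 0.87, P('alarm'|¬H) = 0.053.
Update on result 1 ('alarm'): P(H) ← 0.87·0.1440 / (0.87·0.1440 + 0.053·0.8560) = 0.12528/0.17065 = 0.7341.
Update on result 2 ('alarm'): P(H) ← 0.87·0.7341 / (0.87·0.7341 + 0.053·0.2659) = 0.63870/0.65279 = 0.9784.

Posterior P(H) ≈ 0.978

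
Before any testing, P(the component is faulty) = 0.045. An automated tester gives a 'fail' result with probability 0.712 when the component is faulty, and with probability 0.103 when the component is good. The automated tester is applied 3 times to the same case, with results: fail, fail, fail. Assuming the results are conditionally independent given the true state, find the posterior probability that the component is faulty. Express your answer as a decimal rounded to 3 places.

Posterior P(H) ≈ 0.940

With H the event that the component is faulty, the joint likelihood of the observed sequence is P(data|H) = 0.712·0.712·0.712 = 0.36094 and P(data|¬H) = 0.103·0.103·0.103 = 0.0010927.
Bayes: P(H|data) = 0.045·0.36094 / (0.045·0.36094 + 0.955·0.0010927) = 0.016242/0.017286 = 0.9396.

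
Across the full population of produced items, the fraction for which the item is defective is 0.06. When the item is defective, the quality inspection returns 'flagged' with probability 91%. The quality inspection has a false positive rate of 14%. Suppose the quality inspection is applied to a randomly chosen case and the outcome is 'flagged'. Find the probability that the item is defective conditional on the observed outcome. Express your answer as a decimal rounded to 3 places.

P(H | E) ≈ 0.293

Write H for 'the item is defective'. Prior odds H:¬H = 0.06/0.94 = 0.063830. For the 'flagged' outcome, the likelihood ratio is 0.91/0.14 = 6.5000.
Posterior odds = 0.063830 × 6.5000 = 0.41489, so P(H|E) = 0.41489/(1+0.41489) = 0.293.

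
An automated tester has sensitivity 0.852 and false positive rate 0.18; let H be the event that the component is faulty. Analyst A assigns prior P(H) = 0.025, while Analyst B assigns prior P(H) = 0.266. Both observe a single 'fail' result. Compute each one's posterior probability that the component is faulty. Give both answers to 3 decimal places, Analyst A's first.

The likelihood ratio for a 'fail' result is 0.852/0.18 = 4.7333.
Analyst A: prior odds 0.025/0.975 = 0.025641; posterior odds 0.12137; posterior probability 0.108.
Analyst B: prior odds 0.266/0.734 = 0.36240; posterior odds 1.7153; posterior probability 0.632.

Analyst A: 0.108; Analyst B: 0.632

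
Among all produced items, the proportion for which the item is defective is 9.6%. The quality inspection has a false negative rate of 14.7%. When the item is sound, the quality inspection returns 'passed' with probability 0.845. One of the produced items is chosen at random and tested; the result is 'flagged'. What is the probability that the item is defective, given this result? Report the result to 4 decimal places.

Write H for 'the item is defective'. Prior odds H:¬H = 0.096/0.904 = 0.10619. For the 'flagged' outcome, the likelihood ratio is 0.853/0.155 = 5.5032.
Posterior odds = 0.10619 × 5.5032 = 0.58441, so P(H|E) = 0.58441/(1+0.58441) = 0.3689.

P(H | E) ≈ 0.3689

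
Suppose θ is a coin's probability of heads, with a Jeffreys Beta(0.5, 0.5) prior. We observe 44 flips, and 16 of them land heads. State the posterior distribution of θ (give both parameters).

The binomial likelihood is conjugate to the Beta prior: with 16 successes and 28 failures, the posterior is Beta(0.5+16, 0.5+28) = Beta(16.5, 28.5).

Posterior: Beta(16.5, 28.5)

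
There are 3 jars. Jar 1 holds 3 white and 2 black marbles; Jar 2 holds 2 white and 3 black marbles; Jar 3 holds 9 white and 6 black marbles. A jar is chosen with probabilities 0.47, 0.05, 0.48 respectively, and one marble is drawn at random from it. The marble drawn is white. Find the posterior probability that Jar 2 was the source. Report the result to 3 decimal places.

Posterior probability ≈ 0.034

Tabulate prior·likelihood by source: [1] prior 0.47, lik 0.6, product 0.2820; [2] prior 0.05, lik 0.4, product 0.02000; [3] prior 0.48, lik 0.6, product 0.2880.
Normalizing constant = 0.59000; the posterior for Jar 2 is its product over the sum, 0.02000/0.59000 = 0.034.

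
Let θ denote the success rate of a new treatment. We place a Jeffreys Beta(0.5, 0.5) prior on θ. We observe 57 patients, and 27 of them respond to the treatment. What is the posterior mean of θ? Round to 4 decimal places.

Observing 27 successes and 30 failures updates Beta(0.5, 0.5) by adding the success and failure counts to the two shape parameters: α = 0.5+27 = 27.5, β = 0.5+30 = 30.5.
E[θ | data] = 27.5/(27.5+30.5) = 0.4741.

Posterior mean ≈ 0.4741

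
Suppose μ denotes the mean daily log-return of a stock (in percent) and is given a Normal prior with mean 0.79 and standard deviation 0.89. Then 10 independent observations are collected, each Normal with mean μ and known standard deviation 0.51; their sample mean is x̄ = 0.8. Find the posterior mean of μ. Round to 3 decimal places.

Prior precision 1/τ₀² = 1/0.89² = 1.26247; data precision n/σ² = 10/0.51² = 38.4468.
Posterior precision = 1.26247 + 38.4468 = 39.7092.
Posterior mean = (1.26247·0.79 + 38.4468·0.8) / 39.7092 = 0.800.

Posterior mean ≈ 0.800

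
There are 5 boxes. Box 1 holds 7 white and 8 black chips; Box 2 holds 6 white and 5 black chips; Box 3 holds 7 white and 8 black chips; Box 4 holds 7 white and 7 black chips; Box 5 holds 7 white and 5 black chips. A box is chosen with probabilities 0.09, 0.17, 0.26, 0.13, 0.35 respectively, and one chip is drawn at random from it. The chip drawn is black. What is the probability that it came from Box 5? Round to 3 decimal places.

P(black|Box 1) = 0.5333; P(black|Box 2) = 0.4545; P(black|Box 3) = 0.5333; P(black|Box 4) = 0.5; P(black|Box 5) = 0.4167.
Prior × likelihood for each source: 0.09·0.5333=0.04800, 0.17·0.4545=0.07727, 0.26·0.5333=0.1387, 0.13·0.5=0.06500, 0.35·0.4167=0.1458. Summing gives P(black) = 0.47477.
P(Box 5 | black) = 0.1458 / 0.47477 = 0.307.

Posterior probability ≈ 0.307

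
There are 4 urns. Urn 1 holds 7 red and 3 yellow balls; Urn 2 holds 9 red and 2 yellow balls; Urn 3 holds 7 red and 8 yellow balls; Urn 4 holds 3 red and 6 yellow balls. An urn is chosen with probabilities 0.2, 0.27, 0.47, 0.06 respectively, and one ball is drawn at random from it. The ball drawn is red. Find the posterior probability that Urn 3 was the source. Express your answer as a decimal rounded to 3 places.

Posterior probability ≈ 0.365

P(red|Urn 1) = 0.7; P(red|Urn 2) = 0.8182; P(red|Urn 3) = 0.4667; P(red|Urn 4) = 0.3333.
Prior × likelihood for each source: 0.2·0.7=0.1400, 0.27·0.8182=0.2209, 0.47·0.4667=0.2193, 0.06·0.3333=0.02000. Summing gives P(red) = 0.60024.
P(Urn 3 | red) = 0.2193 / 0.60024 = 0.365.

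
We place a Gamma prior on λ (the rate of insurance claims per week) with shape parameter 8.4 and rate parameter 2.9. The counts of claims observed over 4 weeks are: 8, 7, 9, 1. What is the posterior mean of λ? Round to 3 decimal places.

Posterior mean ≈ 4.841

The Poisson likelihood adds the total count to the shape and the number of exposure periods to the rate. Here ∑xᵢ = 25 and n = 4, so shape 8.4→33.4 and rate 2.9→6.9.
E[λ | data] = 33.4/6.9 = 4.841.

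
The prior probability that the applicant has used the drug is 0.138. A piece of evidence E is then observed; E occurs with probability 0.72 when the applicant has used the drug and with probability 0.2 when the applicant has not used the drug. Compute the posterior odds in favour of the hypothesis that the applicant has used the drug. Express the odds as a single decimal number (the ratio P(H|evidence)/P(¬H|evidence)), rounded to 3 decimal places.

Posterior odds ≈ 0.576

Prior odds = 0.138/(1−0.138) = 0.16009.
Likelihood ratio for E = 0.72/0.2 = 3.6000.
Posterior odds = prior odds × LR = 0.57633.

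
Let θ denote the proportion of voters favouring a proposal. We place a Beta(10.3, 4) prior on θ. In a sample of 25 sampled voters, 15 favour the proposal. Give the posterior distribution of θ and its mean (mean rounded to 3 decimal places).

Posterior: Beta(25.3, 14); mean ≈ 0.644

Observing 15 successes and 10 failures updates Beta(10.3, 4) by adding the success and failure counts to the two shape parameters: α = 10.3+15 = 25.3, β = 4+10 = 14.
E[θ | data] = 25.3/(25.3+14) = 0.644.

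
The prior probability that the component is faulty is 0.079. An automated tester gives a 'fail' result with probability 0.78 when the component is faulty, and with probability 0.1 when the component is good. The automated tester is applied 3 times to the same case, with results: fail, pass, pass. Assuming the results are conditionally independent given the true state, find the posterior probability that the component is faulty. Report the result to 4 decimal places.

With H the event that the component is faulty, the joint likelihood of the observed sequence is P(data|H) = 0.78·0.22·0.22 = 0.037752 and P(data|¬H) = 0.1·0.9·0.9 = 0.081000.
Bayes: P(H|data) = 0.079·0.037752 / (0.079·0.037752 + 0.921·0.081000) = 0.0029824/0.077583 = 0.0384.

Posterior P(H) ≈ 0.0384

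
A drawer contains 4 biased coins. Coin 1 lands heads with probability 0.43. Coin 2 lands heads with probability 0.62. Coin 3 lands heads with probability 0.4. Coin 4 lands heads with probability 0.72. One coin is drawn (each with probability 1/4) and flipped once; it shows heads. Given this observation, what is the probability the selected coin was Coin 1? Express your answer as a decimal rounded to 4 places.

Posterior probability ≈ 0.1982

Tabulate prior·likelihood by source: [1] prior 0.25, lik 0.43, product 0.1075; [2] prior 0.25, lik 0.62, product 0.1550; [3] prior 0.25, lik 0.4, product 0.1000; [4] prior 0.25, lik 0.72, product 0.1800.
Normalizing constant = 0.54250; the posterior for Coin 1 is its product over the sum, 0.1075/0.54250 = 0.1982.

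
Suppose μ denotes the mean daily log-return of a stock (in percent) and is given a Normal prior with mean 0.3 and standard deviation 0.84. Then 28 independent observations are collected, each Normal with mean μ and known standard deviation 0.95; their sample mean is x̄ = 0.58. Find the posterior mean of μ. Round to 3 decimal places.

Prior precision 1/τ₀² = 1/0.84² = 1.41723; data precision n/σ² = 28/0.95² = 31.0249.
Posterior precision = 1.41723 + 31.0249 = 32.4422.
Posterior mean = (1.41723·0.3 + 31.0249·0.58) / 32.4422 = 0.568.

Posterior mean ≈ 0.568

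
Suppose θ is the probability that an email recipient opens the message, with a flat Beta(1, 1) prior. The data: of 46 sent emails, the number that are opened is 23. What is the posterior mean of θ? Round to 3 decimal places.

The binomial likelihood is conjugate to the Beta prior: with 23 successes and 23 failures, the posterior is Beta(1+23, 1+23) = Beta(24, 24).
Posterior mean = α/(α+β) = 24/48 = 0.500.

Posterior mean ≈ 0.500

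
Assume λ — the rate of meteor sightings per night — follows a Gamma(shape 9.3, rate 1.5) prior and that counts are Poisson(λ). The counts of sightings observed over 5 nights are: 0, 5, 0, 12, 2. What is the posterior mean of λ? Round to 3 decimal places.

Posterior mean ≈ 4.354

Total count ∑xᵢ = 19 over n = 5 nights.
Gamma is conjugate to the Poisson likelihood: posterior is Gamma(shape = 9.3+19 = 28.3, rate = 1.5+5 = 6.5).
Posterior mean = shape/rate = 28.3/6.5 = 4.354.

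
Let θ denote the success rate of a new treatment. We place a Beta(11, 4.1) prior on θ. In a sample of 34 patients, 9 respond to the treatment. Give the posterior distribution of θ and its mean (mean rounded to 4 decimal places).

Posterior: Beta(20, 29.1); mean ≈ 0.4073

Observing 9 successes and 25 failures updates Beta(11, 4.1) by adding the success and failure counts to the two shape parameters: α = 11+9 = 20, β = 4.1+25 = 29.1.
Posterior mean = α/(α+β) = 20/49.1 = 0.4073.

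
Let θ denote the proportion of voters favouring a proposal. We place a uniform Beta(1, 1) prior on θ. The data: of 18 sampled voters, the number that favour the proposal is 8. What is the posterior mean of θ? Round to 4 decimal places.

Posterior mean ≈ 0.4500

Observing 8 successes and 10 failures updates Beta(1, 1) by adding the success and failure counts to the two shape parameters: α = 1+8 = 9, β = 1+10 = 11.
E[θ | data] = 9/(9+11) = 0.4500.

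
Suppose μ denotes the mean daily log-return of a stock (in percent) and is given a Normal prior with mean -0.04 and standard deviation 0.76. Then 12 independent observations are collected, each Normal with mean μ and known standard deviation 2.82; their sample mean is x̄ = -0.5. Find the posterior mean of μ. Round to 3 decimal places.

Posterior mean ≈ -0.254

With known σ, the Normal prior is conjugate. Weight on the data is w = (n/σ²)/(n/σ² + 1/τ₀²) = 1.50898/(1.50898+1.73130) = 0.46569.
Posterior mean = w·x̄ + (1−w)·μ₀ = 0.46569·-0.5 + 0.53431·-0.04 = -0.254.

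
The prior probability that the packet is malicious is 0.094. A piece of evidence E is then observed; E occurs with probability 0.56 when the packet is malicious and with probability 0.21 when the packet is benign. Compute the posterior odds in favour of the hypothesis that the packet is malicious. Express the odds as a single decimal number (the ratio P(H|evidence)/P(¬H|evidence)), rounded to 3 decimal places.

Prior odds = 0.094/(1−0.094) = 0.10375.
Likelihood ratio for E = 0.56/0.21 = 2.6667.
Posterior odds = prior odds × LR = 0.27667.

Posterior odds ≈ 0.277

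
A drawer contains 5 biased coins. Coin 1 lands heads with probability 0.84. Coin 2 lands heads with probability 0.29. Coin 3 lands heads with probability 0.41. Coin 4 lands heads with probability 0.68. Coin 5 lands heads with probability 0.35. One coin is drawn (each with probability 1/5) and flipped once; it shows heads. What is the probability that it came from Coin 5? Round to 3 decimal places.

P(heads|C1) = 0.84; P(heads|C2) = 0.29; P(heads|C3) = 0.41; P(heads|C4) = 0.68; P(heads|C5) = 0.35.
Prior × likelihood for each source: 0.2·0.84=0.1680, 0.2·0.29=0.05800, 0.2·0.41=0.08200, 0.2·0.68=0.1360, 0.2·0.35=0.07000. Summing gives P(heads) = 0.51400.
P(Coin 5 | heads) = 0.07000 / 0.51400 = 0.136.

Posterior probability ≈ 0.136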